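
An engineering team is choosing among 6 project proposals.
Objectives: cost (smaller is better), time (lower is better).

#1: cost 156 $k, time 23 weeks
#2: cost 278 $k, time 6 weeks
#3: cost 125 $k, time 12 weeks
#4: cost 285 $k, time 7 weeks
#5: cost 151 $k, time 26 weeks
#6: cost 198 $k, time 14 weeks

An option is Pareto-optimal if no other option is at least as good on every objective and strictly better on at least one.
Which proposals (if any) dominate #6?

#3

#3: cost 125≤198, time 12≤14 — dominates #6.
Others (#1, #2, #4, #5) are each worse than #6 on at least one objective.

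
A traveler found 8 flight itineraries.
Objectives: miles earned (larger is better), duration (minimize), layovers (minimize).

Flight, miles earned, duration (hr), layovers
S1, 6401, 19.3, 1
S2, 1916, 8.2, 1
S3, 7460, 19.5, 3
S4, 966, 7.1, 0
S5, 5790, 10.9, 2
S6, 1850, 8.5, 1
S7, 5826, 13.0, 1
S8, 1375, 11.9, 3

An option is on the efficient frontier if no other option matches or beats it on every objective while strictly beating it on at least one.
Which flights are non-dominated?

S1, S2, S3, S4, S5, S7

S1: not dominated.
S2: not dominated.
S3: not dominated (best miles earned).
S4: not dominated (best duration).
S5: not dominated.
S6: dominated by S2 (miles earned 1916≥1850, duration 8.2≤8.5, layovers 1≤1).
S7: not dominated.
S8: dominated by S2 (miles earned 1916≥1375, duration 8.2≤11.9, layovers 1≤3).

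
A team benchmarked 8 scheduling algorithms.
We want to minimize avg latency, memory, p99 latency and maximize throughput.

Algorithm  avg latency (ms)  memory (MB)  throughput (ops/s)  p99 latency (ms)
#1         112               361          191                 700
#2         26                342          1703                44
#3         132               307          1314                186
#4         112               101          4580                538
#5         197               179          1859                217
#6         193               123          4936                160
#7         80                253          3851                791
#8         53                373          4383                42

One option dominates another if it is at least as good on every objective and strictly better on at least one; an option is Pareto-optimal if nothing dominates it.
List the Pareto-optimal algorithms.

#2, #3, #4, #6, #7, #8

#1: dominated by #2 (avg latency 26≤112, memory 342≤361, throughput 1703≥191, p99 latency 44≤700).
#2: not dominated (best avg latency).
#3: not dominated.
#4: not dominated (best memory).
#5: dominated by #6 (avg latency 193≤197, memory 123≤179, throughput 4936≥1859, p99 latency 160≤217).
#6: not dominated (best throughput).
#7: not dominated.
#8: not dominated (best p99 latency).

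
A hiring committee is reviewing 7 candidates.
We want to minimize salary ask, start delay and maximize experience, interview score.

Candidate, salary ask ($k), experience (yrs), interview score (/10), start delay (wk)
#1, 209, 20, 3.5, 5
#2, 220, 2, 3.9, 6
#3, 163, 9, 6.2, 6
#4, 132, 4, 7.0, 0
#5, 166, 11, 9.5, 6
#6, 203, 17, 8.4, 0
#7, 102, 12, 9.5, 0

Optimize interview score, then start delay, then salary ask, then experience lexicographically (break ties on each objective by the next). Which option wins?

#7

First maximize interview score: best is 9.5, kept {#5, #7}.
Then minimize start delay: best is 0, kept {#7}.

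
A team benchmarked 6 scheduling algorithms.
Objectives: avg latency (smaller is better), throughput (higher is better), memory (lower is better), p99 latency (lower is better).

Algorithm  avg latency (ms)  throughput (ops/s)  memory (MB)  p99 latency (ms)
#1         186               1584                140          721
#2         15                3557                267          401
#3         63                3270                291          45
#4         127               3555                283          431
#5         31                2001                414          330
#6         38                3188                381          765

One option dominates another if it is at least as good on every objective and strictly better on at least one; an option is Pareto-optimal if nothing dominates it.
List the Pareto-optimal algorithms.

#1, #2, #3, #5

#1: not dominated (best memory).
#2: not dominated (best avg latency).
#3: not dominated (best p99 latency).
#4: dominated by #2 (avg latency 15≤127, throughput 3557≥3555, memory 267≤283, p99 latency 401≤431).
#5: not dominated.
#6: dominated by #2 (avg latency 15≤38, throughput 3557≥3188, memory 267≤381, p99 latency 401≤765).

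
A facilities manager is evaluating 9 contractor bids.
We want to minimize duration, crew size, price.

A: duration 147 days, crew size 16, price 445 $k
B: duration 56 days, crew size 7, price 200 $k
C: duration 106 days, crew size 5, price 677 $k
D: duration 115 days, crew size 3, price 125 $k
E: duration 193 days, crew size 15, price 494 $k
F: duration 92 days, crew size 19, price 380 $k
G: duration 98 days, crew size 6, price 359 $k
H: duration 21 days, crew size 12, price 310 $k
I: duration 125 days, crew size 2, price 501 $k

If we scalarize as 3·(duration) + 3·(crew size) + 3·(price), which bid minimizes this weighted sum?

A: 3·147 + 3·16 + 3·445 = 1824
B: 3·56 + 3·7 + 3·200 = 789
C: 3·106 + 3·5 + 3·677 = 2364
D: 3·115 + 3·3 + 3·125 = 729
E: 3·193 + 3·15 + 3·494 = 2106
F: 3·92 + 3·19 + 3·380 = 1473
G: 3·98 + 3·6 + 3·359 = 1389
H: 3·21 + 3·12 + 3·310 = 1029
I: 3·125 + 3·2 + 3·501 = 1884
Lowest: D at 729.

D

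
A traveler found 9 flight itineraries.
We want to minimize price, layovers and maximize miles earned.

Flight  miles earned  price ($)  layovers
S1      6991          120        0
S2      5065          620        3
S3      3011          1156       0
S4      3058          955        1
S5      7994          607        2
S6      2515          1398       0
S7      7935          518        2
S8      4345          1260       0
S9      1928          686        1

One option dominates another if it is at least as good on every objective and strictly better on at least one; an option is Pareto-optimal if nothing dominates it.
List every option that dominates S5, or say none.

none

S1: worse on miles earned (6991 vs 7994).
S2: worse on miles earned (5065 vs 7994).
S3: worse on miles earned (3011 vs 7994).
S4: worse on miles earned (3058 vs 7994).
S6: worse on miles earned (2515 vs 7994).
S7: worse on miles earned (7935 vs 7994).
S8: worse on miles earned (4345 vs 7994).
S9: worse on miles earned (1928 vs 7994).
No option dominates S5.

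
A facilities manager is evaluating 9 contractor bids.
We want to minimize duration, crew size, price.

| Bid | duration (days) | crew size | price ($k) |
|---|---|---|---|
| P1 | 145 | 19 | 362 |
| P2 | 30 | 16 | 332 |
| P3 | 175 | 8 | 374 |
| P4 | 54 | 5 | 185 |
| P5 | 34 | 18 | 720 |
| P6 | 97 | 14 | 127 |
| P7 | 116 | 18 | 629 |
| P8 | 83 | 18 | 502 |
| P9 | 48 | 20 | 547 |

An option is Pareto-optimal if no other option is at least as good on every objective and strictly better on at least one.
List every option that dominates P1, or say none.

P2: duration 30≤145, crew size 16≤19, price 332≤362 — dominates P1.
P4: duration 54≤145, crew size 5≤19, price 185≤362 — dominates P1.
P6: duration 97≤145, crew size 14≤19, price 127≤362 — dominates P1.
Others (P3, P5, P7, P8, P9) are each worse than P1 on at least one objective.

P2, P4, P6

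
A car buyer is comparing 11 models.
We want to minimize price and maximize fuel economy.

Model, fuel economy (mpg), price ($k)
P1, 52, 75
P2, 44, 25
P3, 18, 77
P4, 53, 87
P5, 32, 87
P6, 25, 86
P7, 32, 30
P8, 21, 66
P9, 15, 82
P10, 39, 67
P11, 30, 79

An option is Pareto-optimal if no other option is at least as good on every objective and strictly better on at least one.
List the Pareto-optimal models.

P1: not dominated.
P2: not dominated (best price).
P3: dominated by P1 (fuel economy 52≥18, price 75≤77).
P4: not dominated (best fuel economy).
P5: dominated by P1 (fuel economy 52≥32, price 75≤87).
P6: dominated by P1 (fuel economy 52≥25, price 75≤86).
P7: dominated by P2 (fuel economy 44≥32, price 25≤30).
P8: dominated by P2 (fuel economy 44≥21, price 25≤66).
P9: dominated by P1 (fuel economy 52≥15, price 75≤82).
P10: dominated by P2 (fuel economy 44≥39, price 25≤67).
P11: dominated by P1 (fuel economy 52≥30, price 75≤79).

P1, P2, P4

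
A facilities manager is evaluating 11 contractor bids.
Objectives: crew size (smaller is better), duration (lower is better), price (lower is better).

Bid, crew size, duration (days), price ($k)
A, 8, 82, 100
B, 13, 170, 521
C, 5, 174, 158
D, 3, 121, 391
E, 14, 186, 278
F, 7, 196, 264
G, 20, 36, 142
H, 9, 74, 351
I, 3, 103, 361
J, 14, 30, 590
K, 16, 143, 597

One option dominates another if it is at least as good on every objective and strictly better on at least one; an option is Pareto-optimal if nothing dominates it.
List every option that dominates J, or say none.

A: worse on duration (82 vs 30).
B: worse on duration (170 vs 30).
C: worse on duration (174 vs 30).
D: worse on duration (121 vs 30).
E: worse on duration (186 vs 30).
F: worse on duration (196 vs 30).
G: worse on crew size (20 vs 14).
H: worse on duration (74 vs 30).
I: worse on duration (103 vs 30).
K: worse on crew size (16 vs 14).
No option dominates J.

none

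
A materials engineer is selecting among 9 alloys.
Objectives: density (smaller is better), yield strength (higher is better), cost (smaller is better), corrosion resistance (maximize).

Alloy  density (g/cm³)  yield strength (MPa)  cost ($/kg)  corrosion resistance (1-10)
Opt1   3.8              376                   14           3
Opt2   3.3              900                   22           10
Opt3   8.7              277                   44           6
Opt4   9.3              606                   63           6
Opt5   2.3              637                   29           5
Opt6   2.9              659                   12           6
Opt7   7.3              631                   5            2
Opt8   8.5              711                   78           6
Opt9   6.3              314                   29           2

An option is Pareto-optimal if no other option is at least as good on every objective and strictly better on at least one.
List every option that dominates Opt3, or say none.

Opt2: density 3.3≤8.7, yield strength 900≥277, cost 22≤44, corrosion resistance 10≥6 — dominates Opt3.
Opt6: density 2.9≤8.7, yield strength 659≥277, cost 12≤44, corrosion resistance 6≥6 — dominates Opt3.
Others (Opt1, Opt4, Opt5, Opt7, Opt8, Opt9) are each worse than Opt3 on at least one objective.

Opt2, Opt6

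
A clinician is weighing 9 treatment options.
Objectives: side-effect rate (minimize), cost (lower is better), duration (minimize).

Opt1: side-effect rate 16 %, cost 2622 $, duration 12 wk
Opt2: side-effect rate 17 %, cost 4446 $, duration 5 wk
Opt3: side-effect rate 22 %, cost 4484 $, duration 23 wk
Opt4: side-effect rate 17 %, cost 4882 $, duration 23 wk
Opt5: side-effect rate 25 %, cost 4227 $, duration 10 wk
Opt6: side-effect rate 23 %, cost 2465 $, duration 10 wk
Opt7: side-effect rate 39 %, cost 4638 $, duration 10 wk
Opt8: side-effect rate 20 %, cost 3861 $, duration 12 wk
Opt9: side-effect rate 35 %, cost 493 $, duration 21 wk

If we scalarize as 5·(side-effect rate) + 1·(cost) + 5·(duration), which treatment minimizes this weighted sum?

Opt1: 5·16 + 1·2622 + 5·12 = 2762
Opt2: 5·17 + 1·4446 + 5·5 = 4556
Opt3: 5·22 + 1·4484 + 5·23 = 4709
Opt4: 5·17 + 1·4882 + 5·23 = 5082
Opt5: 5·25 + 1·4227 + 5·10 = 4402
Opt6: 5·23 + 1·2465 + 5·10 = 2630
Opt7: 5·39 + 1·4638 + 5·10 = 4883
Opt8: 5·20 + 1·3861 + 5·12 = 4021
Opt9: 5·35 + 1·493 + 5·21 = 773
Lowest: Opt9 at 773.

Opt9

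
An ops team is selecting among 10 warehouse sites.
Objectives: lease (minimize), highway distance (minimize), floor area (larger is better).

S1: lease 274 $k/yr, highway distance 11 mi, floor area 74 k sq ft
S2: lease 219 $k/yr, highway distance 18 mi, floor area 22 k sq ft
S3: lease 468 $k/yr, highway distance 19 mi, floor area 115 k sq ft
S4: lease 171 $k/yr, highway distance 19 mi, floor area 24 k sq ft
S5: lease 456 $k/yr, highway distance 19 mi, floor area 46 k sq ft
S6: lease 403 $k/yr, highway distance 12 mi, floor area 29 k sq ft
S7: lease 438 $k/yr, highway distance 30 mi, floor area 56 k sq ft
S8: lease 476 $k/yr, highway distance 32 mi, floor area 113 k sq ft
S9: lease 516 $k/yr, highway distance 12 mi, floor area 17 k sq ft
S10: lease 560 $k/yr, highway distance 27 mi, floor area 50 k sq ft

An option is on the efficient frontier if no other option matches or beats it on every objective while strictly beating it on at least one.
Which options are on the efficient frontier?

S1: not dominated (best highway distance).
S2: not dominated.
S3: not dominated (best floor area).
S4: not dominated (best lease).
S5: dominated by S1 (lease 274≤456, highway distance 11≤19, floor area 74≥46).
S6: dominated by S1 (lease 274≤403, highway distance 11≤12, floor area 74≥29).
S7: dominated by S1 (lease 274≤438, highway distance 11≤30, floor area 74≥56).
S8: dominated by S3 (lease 468≤476, highway distance 19≤32, floor area 115≥113).
S9: dominated by S1 (lease 274≤516, highway distance 11≤12, floor area 74≥17).
S10: dominated by S1 (lease 274≤560, highway distance 11≤27, floor area 74≥50).

S1, S2, S3, S4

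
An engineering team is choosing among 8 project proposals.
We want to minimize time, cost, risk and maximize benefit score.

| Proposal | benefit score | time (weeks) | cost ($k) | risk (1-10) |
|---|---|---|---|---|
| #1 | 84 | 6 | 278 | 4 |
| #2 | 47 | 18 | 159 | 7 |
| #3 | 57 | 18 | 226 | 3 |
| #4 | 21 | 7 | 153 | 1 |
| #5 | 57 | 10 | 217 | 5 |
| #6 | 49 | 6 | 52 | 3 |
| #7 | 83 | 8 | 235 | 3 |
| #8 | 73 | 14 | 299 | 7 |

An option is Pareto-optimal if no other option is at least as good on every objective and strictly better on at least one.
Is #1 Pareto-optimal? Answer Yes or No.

Yes

#2: worse on benefit score (47 vs 84).
#3: worse on benefit score (57 vs 84).
#4: worse on benefit score (21 vs 84).
#5: worse on benefit score (57 vs 84).
#6: worse on benefit score (49 vs 84).
#7: worse on benefit score (83 vs 84).
#8: worse on benefit score (73 vs 84).
No option is at least as good as #1 on every objective and strictly better on one.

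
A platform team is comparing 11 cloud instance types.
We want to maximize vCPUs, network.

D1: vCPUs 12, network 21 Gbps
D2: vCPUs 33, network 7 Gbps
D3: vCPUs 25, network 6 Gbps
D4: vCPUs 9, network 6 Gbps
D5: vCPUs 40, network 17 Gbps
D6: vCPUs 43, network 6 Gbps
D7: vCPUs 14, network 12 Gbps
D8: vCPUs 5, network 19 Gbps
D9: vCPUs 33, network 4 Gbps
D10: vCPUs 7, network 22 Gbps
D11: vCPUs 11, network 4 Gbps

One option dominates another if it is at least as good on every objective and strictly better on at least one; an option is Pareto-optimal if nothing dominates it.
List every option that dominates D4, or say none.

D1, D2, D3, D5, D6, D7

D1: vCPUs 12≥9, network 21≥6 — dominates D4.
D2: vCPUs 33≥9, network 7≥6 — dominates D4.
D3: vCPUs 25≥9, network 6≥6 — dominates D4.
D5: vCPUs 40≥9, network 17≥6 — dominates D4.
D6: vCPUs 43≥9, network 6≥6 — dominates D4.
D7: vCPUs 14≥9, network 12≥6 — dominates D4.
Others (D8, D9, D10, D11) are each worse than D4 on at least one objective.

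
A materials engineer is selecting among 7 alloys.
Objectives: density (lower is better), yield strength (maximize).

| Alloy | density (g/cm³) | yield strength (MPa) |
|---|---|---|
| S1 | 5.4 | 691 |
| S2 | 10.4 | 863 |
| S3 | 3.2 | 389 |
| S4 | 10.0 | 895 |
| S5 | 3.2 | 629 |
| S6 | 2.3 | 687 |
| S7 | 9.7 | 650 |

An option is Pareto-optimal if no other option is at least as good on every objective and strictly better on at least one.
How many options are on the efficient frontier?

3

S1: not dominated.
S2: dominated by S4 (density 10.0≤10.4, yield strength 895≥863).
S3: dominated by S5 (density 3.2≤3.2, yield strength 629≥389).
S4: not dominated (best yield strength).
S5: dominated by S6 (density 2.3≤3.2, yield strength 687≥629).
S6: not dominated (best density).
S7: dominated by S1 (density 5.4≤9.7, yield strength 691≥650).
Pareto-optimal: S1, S4, S6 → 3.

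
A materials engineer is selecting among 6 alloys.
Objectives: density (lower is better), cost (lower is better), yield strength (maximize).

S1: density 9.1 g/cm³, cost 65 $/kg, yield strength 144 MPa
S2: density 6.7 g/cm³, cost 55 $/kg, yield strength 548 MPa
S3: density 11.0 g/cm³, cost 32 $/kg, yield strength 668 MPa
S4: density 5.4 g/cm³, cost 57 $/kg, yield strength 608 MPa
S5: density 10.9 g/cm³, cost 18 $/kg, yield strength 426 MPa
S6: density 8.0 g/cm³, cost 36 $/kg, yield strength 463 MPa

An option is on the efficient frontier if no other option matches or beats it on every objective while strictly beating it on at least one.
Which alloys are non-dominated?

S1: dominated by S2 (density 6.7≤9.1, cost 55≤65, yield strength 548≥144).
S2: not dominated.
S3: not dominated (best yield strength).
S4: not dominated (best density).
S5: not dominated (best cost).
S6: not dominated.

S2, S3, S4, S5, S6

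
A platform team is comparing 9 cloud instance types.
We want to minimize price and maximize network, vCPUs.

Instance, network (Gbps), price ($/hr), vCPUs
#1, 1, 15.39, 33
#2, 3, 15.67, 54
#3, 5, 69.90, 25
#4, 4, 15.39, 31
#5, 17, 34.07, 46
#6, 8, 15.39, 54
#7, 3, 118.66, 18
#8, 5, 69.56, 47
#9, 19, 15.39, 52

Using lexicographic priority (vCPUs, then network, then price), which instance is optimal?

First maximize vCPUs: best is 54, kept {#2, #6}.
Then maximize network: best is 8, kept {#6}.

#6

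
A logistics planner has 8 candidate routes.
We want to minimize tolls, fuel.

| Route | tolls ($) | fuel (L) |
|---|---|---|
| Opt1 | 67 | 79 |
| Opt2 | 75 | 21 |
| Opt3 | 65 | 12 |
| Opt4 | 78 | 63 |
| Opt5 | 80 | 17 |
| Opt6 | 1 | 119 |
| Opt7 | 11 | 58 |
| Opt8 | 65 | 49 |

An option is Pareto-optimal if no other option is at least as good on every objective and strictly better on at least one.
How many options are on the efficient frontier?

3

Opt1: dominated by Opt3 (tolls 65≤67, fuel 12≤79).
Opt2: dominated by Opt3 (tolls 65≤75, fuel 12≤21).
Opt3: not dominated (best fuel).
Opt4: dominated by Opt2 (tolls 75≤78, fuel 21≤63).
Opt5: dominated by Opt3 (tolls 65≤80, fuel 12≤17).
Opt6: not dominated (best tolls).
Opt7: not dominated.
Opt8: dominated by Opt3 (tolls 65≤65, fuel 12≤49).
Pareto-optimal: Opt3, Opt6, Opt7 → 3.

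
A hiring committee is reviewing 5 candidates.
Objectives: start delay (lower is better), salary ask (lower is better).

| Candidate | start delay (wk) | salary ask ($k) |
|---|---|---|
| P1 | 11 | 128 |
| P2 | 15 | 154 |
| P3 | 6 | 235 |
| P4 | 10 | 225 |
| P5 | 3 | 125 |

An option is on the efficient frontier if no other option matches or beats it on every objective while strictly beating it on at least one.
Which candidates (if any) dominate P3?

P5

P5: start delay 3≤6, salary ask 125≤235 — dominates P3.
Others (P1, P2, P4) are each worse than P3 on at least one objective.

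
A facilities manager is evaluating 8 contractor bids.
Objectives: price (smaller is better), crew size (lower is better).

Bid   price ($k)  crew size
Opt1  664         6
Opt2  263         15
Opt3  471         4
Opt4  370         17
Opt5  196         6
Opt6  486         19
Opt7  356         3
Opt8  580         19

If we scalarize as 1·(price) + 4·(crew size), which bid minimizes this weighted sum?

Opt1: 1·664 + 4·6 = 688
Opt2: 1·263 + 4·15 = 323
Opt3: 1·471 + 4·4 = 487
Opt4: 1·370 + 4·17 = 438
Opt5: 1·196 + 4·6 = 220
Opt6: 1·486 + 4·19 = 562
Opt7: 1·356 + 4·3 = 368
Opt8: 1·580 + 4·19 = 656
Lowest: Opt5 at 220.

Opt5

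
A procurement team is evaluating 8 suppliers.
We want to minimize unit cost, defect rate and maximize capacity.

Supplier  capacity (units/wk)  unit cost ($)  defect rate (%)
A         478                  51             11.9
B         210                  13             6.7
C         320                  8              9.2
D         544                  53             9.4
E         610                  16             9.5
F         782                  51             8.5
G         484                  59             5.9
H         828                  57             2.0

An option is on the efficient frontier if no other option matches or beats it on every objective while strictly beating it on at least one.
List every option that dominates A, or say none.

E: capacity 610≥478, unit cost 16≤51, defect rate 9.5≤11.9 — dominates A.
F: capacity 782≥478, unit cost 51≤51, defect rate 8.5≤11.9 — dominates A.
Others (B, C, D, G, H) are each worse than A on at least one objective.

E, F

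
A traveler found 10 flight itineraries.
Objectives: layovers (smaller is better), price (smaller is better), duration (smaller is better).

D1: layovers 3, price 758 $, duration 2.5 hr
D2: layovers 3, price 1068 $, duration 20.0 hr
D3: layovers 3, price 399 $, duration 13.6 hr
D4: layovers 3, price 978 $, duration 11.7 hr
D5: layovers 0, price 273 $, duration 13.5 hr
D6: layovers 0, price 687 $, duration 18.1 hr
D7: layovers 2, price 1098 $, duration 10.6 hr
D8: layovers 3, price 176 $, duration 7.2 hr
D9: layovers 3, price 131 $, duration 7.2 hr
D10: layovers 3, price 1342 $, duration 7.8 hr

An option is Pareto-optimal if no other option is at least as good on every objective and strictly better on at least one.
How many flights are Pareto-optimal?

D1: not dominated (best duration).
D2: dominated by D1 (layovers 3≤3, price 758≤1068, duration 2.5≤20.0).
D3: dominated by D5 (layovers 0≤3, price 273≤399, duration 13.5≤13.6).
D4: dominated by D1 (layovers 3≤3, price 758≤978, duration 2.5≤11.7).
D5: not dominated.
D6: dominated by D5 (layovers 0≤0, price 273≤687, duration 13.5≤18.1).
D7: not dominated.
D8: dominated by D9 (layovers 3≤3, price 131≤176, duration 7.2≤7.2).
D9: not dominated (best price).
D10: dominated by D1 (layovers 3≤3, price 758≤1342, duration 2.5≤7.8).
Pareto-optimal: D1, D5, D7, D9 → 4.

4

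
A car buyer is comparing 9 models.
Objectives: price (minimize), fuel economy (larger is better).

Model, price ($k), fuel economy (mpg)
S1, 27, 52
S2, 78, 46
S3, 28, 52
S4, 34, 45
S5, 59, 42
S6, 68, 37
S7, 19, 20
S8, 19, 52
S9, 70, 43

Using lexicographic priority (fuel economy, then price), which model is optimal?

First maximize fuel economy: best is 52, kept {S1, S3, S8}.
Then minimize price: best is 19, kept {S8}.

S8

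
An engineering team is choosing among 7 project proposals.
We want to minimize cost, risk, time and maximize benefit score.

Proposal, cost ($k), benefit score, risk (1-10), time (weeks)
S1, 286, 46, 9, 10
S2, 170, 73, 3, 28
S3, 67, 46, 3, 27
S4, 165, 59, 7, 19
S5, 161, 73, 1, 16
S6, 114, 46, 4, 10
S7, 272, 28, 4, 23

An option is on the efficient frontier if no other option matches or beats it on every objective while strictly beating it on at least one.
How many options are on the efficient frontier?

3

S1: dominated by S6 (cost 114≤286, benefit score 46≥46, risk 4≤9, time 10≤10).
S2: dominated by S5 (cost 161≤170, benefit score 73≥73, risk 1≤3, time 16≤28).
S3: not dominated (best cost).
S4: dominated by S5 (cost 161≤165, benefit score 73≥59, risk 1≤7, time 16≤19).
S5: not dominated (best risk).
S6: not dominated.
S7: dominated by S5 (cost 161≤272, benefit score 73≥28, risk 1≤4, time 16≤23).
Pareto-optimal: S3, S5, S6 → 3.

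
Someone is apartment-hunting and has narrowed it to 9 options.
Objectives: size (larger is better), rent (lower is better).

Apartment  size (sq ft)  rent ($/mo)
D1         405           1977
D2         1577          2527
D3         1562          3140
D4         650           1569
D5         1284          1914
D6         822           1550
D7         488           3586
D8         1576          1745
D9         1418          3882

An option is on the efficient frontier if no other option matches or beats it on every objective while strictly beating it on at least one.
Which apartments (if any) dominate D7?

D2, D3, D4, D5, D6, D8

D2: size 1577≥488, rent 2527≤3586 — dominates D7.
D3: size 1562≥488, rent 3140≤3586 — dominates D7.
D4: size 650≥488, rent 1569≤3586 — dominates D7.
D5: size 1284≥488, rent 1914≤3586 — dominates D7.
D6: size 822≥488, rent 1550≤3586 — dominates D7.
D8: size 1576≥488, rent 1745≤3586 — dominates D7.
Others (D1, D9) are each worse than D7 on at least one objective.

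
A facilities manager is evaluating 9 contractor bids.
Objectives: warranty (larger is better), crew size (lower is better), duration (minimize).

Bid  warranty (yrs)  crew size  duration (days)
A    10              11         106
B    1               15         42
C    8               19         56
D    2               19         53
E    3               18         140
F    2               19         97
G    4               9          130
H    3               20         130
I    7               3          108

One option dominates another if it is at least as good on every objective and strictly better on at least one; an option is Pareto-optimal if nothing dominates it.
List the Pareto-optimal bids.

A, B, C, D, I

A: not dominated (best warranty).
B: not dominated (best duration).
C: not dominated.
D: not dominated.
E: dominated by A (warranty 10≥3, crew size 11≤18, duration 106≤140).
F: dominated by C (warranty 8≥2, crew size 19≤19, duration 56≤97).
G: dominated by I (warranty 7≥4, crew size 3≤9, duration 108≤130).
H: dominated by A (warranty 10≥3, crew size 11≤20, duration 106≤130).
I: not dominated (best crew size).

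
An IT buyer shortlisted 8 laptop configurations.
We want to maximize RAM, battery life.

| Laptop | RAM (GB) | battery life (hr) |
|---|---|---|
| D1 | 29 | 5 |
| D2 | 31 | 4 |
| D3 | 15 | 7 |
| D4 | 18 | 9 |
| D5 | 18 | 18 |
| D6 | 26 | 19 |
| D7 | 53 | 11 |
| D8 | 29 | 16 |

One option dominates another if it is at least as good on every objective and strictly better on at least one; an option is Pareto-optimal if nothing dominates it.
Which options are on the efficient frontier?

D1: dominated by D7 (RAM 53≥29, battery life 11≥5).
D2: dominated by D7 (RAM 53≥31, battery life 11≥4).
D3: dominated by D4 (RAM 18≥15, battery life 9≥7).
D4: dominated by D5 (RAM 18≥18, battery life 18≥9).
D5: dominated by D6 (RAM 26≥18, battery life 19≥18).
D6: not dominated (best battery life).
D7: not dominated (best RAM).
D8: not dominated.

D6, D7, D8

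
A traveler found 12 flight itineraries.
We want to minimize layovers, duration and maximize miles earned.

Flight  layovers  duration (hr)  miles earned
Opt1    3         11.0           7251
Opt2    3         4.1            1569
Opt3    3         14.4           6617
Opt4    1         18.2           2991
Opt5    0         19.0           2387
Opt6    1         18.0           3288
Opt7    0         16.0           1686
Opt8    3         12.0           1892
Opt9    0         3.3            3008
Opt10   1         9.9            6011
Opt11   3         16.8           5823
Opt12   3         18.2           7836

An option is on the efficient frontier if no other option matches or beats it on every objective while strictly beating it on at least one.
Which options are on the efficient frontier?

Opt1, Opt9, Opt10, Opt12

Opt1: not dominated.
Opt2: dominated by Opt9 (layovers 0≤3, duration 3.3≤4.1, miles earned 3008≥1569).
Opt3: dominated by Opt1 (layovers 3≤3, duration 11.0≤14.4, miles earned 7251≥6617).
Opt4: dominated by Opt6 (layovers 1≤1, duration 18.0≤18.2, miles earned 3288≥2991).
Opt5: dominated by Opt9 (layovers 0≤0, duration 3.3≤19.0, miles earned 3008≥2387).
Opt6: dominated by Opt10 (layovers 1≤1, duration 9.9≤18.0, miles earned 6011≥3288).
Opt7: dominated by Opt9 (layovers 0≤0, duration 3.3≤16.0, miles earned 3008≥1686).
Opt8: dominated by Opt1 (layovers 3≤3, duration 11.0≤12.0, miles earned 7251≥1892).
Opt9: not dominated (best duration).
Opt10: not dominated.
Opt11: dominated by Opt1 (layovers 3≤3, duration 11.0≤16.8, miles earned 7251≥5823).
Opt12: not dominated (best miles earned).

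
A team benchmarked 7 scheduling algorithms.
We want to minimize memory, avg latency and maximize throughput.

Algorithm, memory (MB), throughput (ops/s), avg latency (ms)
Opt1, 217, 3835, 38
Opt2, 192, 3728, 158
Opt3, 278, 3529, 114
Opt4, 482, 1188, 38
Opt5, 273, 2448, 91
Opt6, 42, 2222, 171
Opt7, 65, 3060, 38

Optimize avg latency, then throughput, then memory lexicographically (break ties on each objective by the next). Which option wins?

Opt1

First minimize avg latency: best is 38, kept {Opt1, Opt4, Opt7}.
Then maximize throughput: best is 3835, kept {Opt1}.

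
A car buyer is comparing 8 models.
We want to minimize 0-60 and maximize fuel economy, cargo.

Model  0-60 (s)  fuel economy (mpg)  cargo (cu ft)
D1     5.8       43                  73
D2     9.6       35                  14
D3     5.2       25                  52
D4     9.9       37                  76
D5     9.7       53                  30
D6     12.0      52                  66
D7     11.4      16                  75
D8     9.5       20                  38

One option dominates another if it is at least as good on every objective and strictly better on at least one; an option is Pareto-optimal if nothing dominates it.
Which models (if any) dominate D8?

D1: 0-60 5.8≤9.5, fuel economy 43≥20, cargo 73≥38 — dominates D8.
D3: 0-60 5.2≤9.5, fuel economy 25≥20, cargo 52≥38 — dominates D8.
Others (D2, D4, D5, D6, D7) are each worse than D8 on at least one objective.

D1, D3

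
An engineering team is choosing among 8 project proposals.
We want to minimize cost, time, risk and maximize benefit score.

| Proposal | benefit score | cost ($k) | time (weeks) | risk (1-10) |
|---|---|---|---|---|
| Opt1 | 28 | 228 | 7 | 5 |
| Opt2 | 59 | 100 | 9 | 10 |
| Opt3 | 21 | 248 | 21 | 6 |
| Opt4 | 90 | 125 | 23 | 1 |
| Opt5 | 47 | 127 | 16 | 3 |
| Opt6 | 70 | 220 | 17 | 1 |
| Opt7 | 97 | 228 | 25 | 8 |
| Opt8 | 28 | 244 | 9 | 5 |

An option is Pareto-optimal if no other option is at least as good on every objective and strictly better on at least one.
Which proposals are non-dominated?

Opt1: not dominated (best time).
Opt2: not dominated (best cost).
Opt3: dominated by Opt1 (benefit score 28≥21, cost 228≤248, time 7≤21, risk 5≤6).
Opt4: not dominated.
Opt5: not dominated.
Opt6: not dominated.
Opt7: not dominated (best benefit score).
Opt8: dominated by Opt1 (benefit score 28≥28, cost 228≤244, time 7≤9, risk 5≤5).

Opt1, Opt2, Opt4, Opt5, Opt6, Opt7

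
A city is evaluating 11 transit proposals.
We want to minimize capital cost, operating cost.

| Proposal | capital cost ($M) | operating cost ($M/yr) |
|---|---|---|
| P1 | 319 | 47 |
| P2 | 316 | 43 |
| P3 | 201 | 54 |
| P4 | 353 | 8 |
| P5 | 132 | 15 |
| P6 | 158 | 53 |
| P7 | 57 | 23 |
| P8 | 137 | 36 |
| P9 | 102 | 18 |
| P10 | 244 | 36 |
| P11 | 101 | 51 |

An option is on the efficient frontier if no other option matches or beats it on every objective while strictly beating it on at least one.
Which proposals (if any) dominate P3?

P5, P6, P7, P8, P9, P11

P5: capital cost 132≤201, operating cost 15≤54 — dominates P3.
P6: capital cost 158≤201, operating cost 53≤54 — dominates P3.
P7: capital cost 57≤201, operating cost 23≤54 — dominates P3.
P8: capital cost 137≤201, operating cost 36≤54 — dominates P3.
P9: capital cost 102≤201, operating cost 18≤54 — dominates P3.
P11: capital cost 101≤201, operating cost 51≤54 — dominates P3.
Others (P1, P2, P4, P10) are each worse than P3 on at least one objective.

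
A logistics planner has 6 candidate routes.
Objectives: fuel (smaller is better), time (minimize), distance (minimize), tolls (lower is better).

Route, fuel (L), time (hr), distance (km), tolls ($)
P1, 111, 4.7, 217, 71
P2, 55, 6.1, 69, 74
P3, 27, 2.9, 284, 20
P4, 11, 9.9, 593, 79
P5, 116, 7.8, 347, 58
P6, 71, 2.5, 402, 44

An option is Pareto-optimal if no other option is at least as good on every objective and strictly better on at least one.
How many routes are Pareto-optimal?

5

P1: not dominated.
P2: not dominated (best distance).
P3: not dominated (best tolls).
P4: not dominated (best fuel).
P5: dominated by P3 (fuel 27≤116, time 2.9≤7.8, distance 284≤347, tolls 20≤58).
P6: not dominated (best time).
Pareto-optimal: P1, P2, P3, P4, P6 → 5.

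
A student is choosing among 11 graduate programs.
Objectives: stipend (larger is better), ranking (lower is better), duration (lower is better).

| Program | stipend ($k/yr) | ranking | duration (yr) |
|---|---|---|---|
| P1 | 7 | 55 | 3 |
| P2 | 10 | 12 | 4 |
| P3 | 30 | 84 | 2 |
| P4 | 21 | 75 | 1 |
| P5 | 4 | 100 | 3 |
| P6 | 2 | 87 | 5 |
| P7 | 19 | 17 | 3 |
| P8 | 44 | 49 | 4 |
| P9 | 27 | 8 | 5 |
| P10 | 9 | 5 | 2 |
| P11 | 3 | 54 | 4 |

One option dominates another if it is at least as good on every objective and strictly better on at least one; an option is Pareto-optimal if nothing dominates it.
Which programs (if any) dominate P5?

P1: stipend 7≥4, ranking 55≤100, duration 3≤3 — dominates P5.
P3: stipend 30≥4, ranking 84≤100, duration 2≤3 — dominates P5.
P4: stipend 21≥4, ranking 75≤100, duration 1≤3 — dominates P5.
P7: stipend 19≥4, ranking 17≤100, duration 3≤3 — dominates P5.
P10: stipend 9≥4, ranking 5≤100, duration 2≤3 — dominates P5.
Others (P2, P6, P8, P9, P11) are each worse than P5 on at least one objective.

P1, P3, P4, P7, P10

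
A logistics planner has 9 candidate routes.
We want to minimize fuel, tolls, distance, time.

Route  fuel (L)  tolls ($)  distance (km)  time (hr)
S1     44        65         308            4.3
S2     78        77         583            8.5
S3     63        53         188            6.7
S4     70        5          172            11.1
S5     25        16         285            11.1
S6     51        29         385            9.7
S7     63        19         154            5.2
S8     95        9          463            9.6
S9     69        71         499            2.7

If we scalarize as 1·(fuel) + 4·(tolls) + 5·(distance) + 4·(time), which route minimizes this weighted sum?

S7

S1: 1·44 + 4·65 + 5·308 + 4·4.3 = 1861.2
S2: 1·78 + 4·77 + 5·583 + 4·8.5 = 3335.0
S3: 1·63 + 4·53 + 5·188 + 4·6.7 = 1241.8
S4: 1·70 + 4·5 + 5·172 + 4·11.1 = 994.4
S5: 1·25 + 4·16 + 5·285 + 4·11.1 = 1558.4
S6: 1·51 + 4·29 + 5·385 + 4·9.7 = 2130.8
S7: 1·63 + 4·19 + 5·154 + 4·5.2 = 929.8
S8: 1·95 + 4·9 + 5·463 + 4·9.6 = 2484.4
S9: 1·69 + 4·71 + 5·499 + 4·2.7 = 2858.8
Lowest: S7 at 929.8.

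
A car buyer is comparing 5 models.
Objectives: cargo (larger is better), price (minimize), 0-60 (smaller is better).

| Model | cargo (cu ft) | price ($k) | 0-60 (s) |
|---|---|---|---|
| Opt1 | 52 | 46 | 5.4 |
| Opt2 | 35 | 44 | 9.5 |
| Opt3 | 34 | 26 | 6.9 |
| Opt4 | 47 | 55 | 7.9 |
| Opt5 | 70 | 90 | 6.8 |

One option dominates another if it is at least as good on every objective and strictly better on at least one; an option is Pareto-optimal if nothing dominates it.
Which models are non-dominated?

Opt1, Opt2, Opt3, Opt5

Opt1: not dominated (best 0-60).
Opt2: not dominated.
Opt3: not dominated (best price).
Opt4: dominated by Opt1 (cargo 52≥47, price 46≤55, 0-60 5.4≤7.9).
Opt5: not dominated (best cargo).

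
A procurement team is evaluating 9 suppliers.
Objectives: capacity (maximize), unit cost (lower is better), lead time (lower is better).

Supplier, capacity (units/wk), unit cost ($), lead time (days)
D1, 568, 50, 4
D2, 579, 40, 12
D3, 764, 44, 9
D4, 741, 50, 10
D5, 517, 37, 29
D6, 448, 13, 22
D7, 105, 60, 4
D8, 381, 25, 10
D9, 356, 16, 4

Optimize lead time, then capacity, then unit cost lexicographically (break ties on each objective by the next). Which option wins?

First minimize lead time: best is 4, kept {D1, D7, D9}.
Then maximize capacity: best is 568, kept {D1}.

D1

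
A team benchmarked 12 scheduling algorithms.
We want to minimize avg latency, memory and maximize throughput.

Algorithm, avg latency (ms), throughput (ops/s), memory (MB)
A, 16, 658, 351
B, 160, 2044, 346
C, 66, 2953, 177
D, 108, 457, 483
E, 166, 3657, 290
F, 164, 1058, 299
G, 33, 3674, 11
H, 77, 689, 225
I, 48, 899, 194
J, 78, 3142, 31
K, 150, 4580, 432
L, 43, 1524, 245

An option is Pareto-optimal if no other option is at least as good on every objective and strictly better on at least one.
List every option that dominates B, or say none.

C: avg latency 66≤160, throughput 2953≥2044, memory 177≤346 — dominates B.
G: avg latency 33≤160, throughput 3674≥2044, memory 11≤346 — dominates B.
J: avg latency 78≤160, throughput 3142≥2044, memory 31≤346 — dominates B.
Others (A, D, E, F, H, I, K, L) are each worse than B on at least one objective.

C, G, J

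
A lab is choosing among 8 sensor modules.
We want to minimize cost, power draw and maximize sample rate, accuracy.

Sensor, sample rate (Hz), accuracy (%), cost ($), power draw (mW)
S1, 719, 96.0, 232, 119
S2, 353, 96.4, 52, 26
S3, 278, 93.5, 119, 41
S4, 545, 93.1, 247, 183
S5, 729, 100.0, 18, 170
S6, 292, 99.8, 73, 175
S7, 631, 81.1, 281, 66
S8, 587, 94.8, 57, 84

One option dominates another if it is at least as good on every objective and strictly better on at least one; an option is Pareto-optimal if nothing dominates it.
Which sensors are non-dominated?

S1, S2, S5, S7, S8

S1: not dominated.
S2: not dominated (best power draw).
S3: dominated by S2 (sample rate 353≥278, accuracy 96.4≥93.5, cost 52≤119, power draw 26≤41).
S4: dominated by S1 (sample rate 719≥545, accuracy 96.0≥93.1, cost 232≤247, power draw 119≤183).
S5: not dominated (best sample rate).
S6: dominated by S5 (sample rate 729≥292, accuracy 100.0≥99.8, cost 18≤73, power draw 170≤175).
S7: not dominated.
S8: not dominated.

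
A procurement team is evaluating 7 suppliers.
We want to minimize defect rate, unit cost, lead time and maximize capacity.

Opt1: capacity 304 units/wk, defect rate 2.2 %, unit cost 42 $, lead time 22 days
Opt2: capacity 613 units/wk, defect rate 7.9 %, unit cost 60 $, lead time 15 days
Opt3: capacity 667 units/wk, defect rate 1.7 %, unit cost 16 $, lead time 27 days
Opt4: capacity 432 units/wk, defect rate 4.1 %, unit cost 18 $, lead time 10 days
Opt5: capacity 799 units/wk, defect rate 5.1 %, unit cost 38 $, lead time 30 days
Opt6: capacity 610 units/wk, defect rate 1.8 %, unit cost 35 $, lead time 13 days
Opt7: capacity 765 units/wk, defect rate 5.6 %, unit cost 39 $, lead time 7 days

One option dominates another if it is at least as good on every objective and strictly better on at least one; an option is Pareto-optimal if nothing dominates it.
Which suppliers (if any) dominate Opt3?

none

Opt1: worse on capacity (304 vs 667).
Opt2: worse on capacity (613 vs 667).
Opt4: worse on capacity (432 vs 667).
Opt5: worse on defect rate (5.1 vs 1.7).
Opt6: worse on capacity (610 vs 667).
Opt7: worse on defect rate (5.6 vs 1.7).
No option dominates Opt3.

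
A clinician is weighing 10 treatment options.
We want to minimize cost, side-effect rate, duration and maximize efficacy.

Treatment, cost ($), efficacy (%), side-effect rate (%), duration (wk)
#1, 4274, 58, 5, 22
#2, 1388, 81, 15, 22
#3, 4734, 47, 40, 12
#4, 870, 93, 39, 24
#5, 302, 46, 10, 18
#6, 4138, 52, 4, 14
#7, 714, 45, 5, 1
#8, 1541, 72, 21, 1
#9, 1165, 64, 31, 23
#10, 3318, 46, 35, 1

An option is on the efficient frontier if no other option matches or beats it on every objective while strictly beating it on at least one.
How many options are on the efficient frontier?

8

#1: not dominated.
#2: not dominated.
#3: dominated by #8 (cost 1541≤4734, efficacy 72≥47, side-effect rate 21≤40, duration 1≤12).
#4: not dominated (best efficacy).
#5: not dominated (best cost).
#6: not dominated (best side-effect rate).
#7: not dominated.
#8: not dominated.
#9: not dominated.
#10: dominated by #8 (cost 1541≤3318, efficacy 72≥46, side-effect rate 21≤35, duration 1≤1).
Pareto-optimal: #1, #2, #4, #5, #6, #7, #8, #9 → 8.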